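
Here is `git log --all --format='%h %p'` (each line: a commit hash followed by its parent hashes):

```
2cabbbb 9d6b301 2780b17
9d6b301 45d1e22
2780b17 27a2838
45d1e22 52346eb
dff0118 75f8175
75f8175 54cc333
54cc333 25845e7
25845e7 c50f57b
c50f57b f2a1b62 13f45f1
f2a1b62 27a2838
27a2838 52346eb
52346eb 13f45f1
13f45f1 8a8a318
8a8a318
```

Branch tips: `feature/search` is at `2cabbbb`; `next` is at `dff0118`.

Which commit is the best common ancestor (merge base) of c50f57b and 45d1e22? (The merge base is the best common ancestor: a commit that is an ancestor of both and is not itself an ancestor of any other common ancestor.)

52346eb

Ancestors of c50f57b: {13f45f1, 27a2838, 52346eb, 8a8a318, c50f57b, f2a1b62}.
Ancestors of 45d1e22: {13f45f1, 45d1e22, 52346eb, 8a8a318}.
Common ancestors: {13f45f1, 52346eb, 8a8a318}.
Among these, 52346eb is not an ancestor of any other common ancestor — it is the merge base.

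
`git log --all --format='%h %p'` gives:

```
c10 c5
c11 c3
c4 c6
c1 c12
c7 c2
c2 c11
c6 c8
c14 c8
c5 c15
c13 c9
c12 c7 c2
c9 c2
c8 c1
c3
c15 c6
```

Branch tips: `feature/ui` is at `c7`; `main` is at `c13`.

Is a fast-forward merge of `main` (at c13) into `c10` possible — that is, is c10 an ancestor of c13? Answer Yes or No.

No

A fast-forward from c10 to c13 is possible iff c10 is an ancestor of c13.
Ancestors of c13: {c11, c13, c2, c3, c9}.
c10 is not among them, so fast-forward is not possible.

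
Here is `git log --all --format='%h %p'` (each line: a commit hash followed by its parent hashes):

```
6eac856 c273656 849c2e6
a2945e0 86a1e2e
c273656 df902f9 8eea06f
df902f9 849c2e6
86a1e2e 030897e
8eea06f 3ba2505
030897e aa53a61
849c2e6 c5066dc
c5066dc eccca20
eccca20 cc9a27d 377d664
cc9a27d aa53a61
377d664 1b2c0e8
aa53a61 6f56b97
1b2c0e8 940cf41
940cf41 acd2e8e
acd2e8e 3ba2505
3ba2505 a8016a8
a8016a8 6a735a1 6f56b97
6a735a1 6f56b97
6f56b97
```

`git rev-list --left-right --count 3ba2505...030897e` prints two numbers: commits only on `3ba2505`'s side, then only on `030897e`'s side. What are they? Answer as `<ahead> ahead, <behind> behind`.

Reachable from 3ba2505: {3ba2505, 6a735a1, 6f56b97, a8016a8}.
Reachable from 030897e: {030897e, 6f56b97, aa53a61}.
Only in 3ba2505's history (ahead): {3ba2505, 6a735a1, a8016a8} — 3.
Only in 030897e's history (behind): {030897e, aa53a61} — 2.

3 ahead, 2 behind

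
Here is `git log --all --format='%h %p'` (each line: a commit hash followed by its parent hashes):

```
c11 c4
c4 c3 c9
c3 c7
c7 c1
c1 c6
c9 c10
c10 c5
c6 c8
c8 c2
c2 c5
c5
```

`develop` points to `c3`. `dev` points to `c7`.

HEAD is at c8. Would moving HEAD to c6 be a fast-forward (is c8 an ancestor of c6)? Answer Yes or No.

A fast-forward from c8 to c6 is possible iff c8 is an ancestor of c6.
Ancestors of c6: {c2, c5, c6, c8}.
c8 is among them, so fast-forward is possible.

Yes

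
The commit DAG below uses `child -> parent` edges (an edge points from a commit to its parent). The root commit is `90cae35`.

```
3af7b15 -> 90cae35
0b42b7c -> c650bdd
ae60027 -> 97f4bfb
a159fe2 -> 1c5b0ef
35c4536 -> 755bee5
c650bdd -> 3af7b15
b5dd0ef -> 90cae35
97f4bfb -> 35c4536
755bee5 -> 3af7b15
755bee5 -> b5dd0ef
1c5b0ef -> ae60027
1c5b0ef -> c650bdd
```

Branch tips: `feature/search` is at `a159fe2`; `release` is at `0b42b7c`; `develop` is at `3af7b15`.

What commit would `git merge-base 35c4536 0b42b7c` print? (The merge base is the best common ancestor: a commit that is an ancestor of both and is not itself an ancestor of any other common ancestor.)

Ancestors of 35c4536: {35c4536, 3af7b15, 755bee5, 90cae35, b5dd0ef}.
Ancestors of 0b42b7c: {0b42b7c, 3af7b15, 90cae35, c650bdd}.
Common ancestors: {3af7b15, 90cae35}.
Among these, 3af7b15 is not an ancestor of any other common ancestor — it is the merge base.

3af7b15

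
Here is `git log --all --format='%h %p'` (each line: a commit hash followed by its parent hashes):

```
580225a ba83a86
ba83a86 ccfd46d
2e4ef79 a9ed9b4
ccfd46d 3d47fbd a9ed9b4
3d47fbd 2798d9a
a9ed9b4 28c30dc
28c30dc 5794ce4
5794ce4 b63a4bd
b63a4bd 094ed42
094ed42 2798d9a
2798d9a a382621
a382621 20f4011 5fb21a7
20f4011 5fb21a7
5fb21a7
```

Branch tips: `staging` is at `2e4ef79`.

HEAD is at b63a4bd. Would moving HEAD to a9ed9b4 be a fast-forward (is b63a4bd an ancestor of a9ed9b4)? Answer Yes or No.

A fast-forward from b63a4bd to a9ed9b4 is possible iff b63a4bd is an ancestor of a9ed9b4.
Ancestors of a9ed9b4: {094ed42, 20f4011, 2798d9a, 28c30dc, 5794ce4, 5fb21a7, a382621, a9ed9b4, b63a4bd}.
b63a4bd is among them, so fast-forward is possible.

Yes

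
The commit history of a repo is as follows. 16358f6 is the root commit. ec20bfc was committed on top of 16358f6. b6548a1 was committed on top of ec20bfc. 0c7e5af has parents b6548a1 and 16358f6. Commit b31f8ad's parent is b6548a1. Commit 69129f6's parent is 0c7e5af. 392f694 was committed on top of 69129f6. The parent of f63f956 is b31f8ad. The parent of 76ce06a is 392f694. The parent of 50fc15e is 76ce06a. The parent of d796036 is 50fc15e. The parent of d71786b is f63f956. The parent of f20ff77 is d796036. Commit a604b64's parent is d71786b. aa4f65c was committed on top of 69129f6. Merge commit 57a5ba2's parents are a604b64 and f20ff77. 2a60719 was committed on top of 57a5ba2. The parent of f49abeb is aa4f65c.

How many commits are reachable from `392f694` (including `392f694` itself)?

Walking parent pointers from 392f694: reachable set = {0c7e5af, 16358f6, 392f694, 69129f6, b6548a1, ec20bfc}.
That is 6 commits.

6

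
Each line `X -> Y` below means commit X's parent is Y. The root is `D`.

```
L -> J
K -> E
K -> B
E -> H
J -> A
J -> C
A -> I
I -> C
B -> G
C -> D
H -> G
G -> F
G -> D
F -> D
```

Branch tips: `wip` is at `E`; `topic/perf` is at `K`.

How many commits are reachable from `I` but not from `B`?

2

Reachable from I: {C, D, I}.
Reachable from B: {B, D, F, G}.
In I's history but not B's: {C, I} — 2 commits.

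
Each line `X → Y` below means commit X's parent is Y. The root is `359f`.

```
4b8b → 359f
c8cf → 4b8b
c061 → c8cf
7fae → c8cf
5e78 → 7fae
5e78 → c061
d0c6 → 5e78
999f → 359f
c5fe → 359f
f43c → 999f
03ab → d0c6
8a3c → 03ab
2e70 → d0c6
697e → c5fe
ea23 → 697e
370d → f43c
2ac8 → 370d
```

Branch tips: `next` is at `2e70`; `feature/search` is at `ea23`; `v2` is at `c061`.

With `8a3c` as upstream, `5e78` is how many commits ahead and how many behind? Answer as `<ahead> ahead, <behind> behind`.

0 ahead, 3 behind

Reachable from 5e78: {359f, 4b8b, 5e78, 7fae, c061, c8cf}.
Reachable from 8a3c: {03ab, 359f, 4b8b, 5e78, 7fae, 8a3c, c061, c8cf, d0c6}.
Only in 5e78's history (ahead): {} — 0.
Only in 8a3c's history (behind): {03ab, 8a3c, d0c6} — 3.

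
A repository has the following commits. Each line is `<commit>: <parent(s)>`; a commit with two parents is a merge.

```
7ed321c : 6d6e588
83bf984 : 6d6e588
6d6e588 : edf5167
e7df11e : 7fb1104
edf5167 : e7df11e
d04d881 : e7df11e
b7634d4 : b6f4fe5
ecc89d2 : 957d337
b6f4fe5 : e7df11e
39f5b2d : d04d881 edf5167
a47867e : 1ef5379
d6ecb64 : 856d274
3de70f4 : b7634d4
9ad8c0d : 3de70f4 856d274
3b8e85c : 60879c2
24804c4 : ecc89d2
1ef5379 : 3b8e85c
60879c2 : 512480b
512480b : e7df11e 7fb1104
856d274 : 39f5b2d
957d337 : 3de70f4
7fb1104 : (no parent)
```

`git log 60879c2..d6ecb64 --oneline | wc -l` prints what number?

Reachable from d6ecb64: {39f5b2d, 7fb1104, 856d274, d04d881, d6ecb64, e7df11e, edf5167}.
Reachable from 60879c2: {512480b, 60879c2, 7fb1104, e7df11e}.
In d6ecb64's history but not 60879c2's: {39f5b2d, 856d274, d04d881, d6ecb64, edf5167} — 5 commits.

5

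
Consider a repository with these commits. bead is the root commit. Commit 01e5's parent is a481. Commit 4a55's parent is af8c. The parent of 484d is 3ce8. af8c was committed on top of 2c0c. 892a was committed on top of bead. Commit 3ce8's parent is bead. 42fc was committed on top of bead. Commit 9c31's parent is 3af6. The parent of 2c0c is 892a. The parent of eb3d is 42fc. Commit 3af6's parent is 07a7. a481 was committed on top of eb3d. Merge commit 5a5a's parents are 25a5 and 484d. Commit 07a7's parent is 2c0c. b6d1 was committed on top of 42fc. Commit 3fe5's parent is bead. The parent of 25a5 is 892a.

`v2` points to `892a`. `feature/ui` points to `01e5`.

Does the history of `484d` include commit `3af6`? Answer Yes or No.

Ancestors of 484d: {3ce8, 484d, bead}.
3af6 is not in that set, so it is not an ancestor of 484d.

No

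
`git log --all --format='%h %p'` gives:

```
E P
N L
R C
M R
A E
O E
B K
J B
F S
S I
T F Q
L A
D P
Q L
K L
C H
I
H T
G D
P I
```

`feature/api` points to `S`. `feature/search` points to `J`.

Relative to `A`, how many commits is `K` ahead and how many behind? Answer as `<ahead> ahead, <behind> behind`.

Reachable from K: {A, E, I, K, L, P}.
Reachable from A: {A, E, I, P}.
Only in K's history (ahead): {K, L} — 2.
Only in A's history (behind): {} — 0.

2 ahead, 0 behind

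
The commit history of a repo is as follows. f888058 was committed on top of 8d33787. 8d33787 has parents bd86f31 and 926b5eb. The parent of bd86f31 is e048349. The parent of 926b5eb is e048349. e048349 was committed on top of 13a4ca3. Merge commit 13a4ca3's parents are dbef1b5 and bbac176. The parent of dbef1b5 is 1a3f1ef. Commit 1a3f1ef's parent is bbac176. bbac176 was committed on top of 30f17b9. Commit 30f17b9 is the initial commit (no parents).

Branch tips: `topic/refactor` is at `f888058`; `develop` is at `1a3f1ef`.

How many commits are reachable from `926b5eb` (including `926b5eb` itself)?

7

Walking parent pointers from 926b5eb: reachable set = {13a4ca3, 1a3f1ef, 30f17b9, 926b5eb, bbac176, dbef1b5, e048349}.
That is 7 commits.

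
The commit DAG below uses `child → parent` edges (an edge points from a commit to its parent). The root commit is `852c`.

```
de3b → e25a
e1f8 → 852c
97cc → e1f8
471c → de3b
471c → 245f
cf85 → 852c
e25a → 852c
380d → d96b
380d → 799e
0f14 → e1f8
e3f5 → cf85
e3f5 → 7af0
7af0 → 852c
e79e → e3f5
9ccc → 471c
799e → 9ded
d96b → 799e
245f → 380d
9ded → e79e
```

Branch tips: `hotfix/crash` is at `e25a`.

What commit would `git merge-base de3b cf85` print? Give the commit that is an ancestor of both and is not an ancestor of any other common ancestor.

Ancestors of de3b: {852c, de3b, e25a}.
Ancestors of cf85: {852c, cf85}.
Common ancestors: {852c}.
The only common ancestor is 852c, so it is the merge base.

852c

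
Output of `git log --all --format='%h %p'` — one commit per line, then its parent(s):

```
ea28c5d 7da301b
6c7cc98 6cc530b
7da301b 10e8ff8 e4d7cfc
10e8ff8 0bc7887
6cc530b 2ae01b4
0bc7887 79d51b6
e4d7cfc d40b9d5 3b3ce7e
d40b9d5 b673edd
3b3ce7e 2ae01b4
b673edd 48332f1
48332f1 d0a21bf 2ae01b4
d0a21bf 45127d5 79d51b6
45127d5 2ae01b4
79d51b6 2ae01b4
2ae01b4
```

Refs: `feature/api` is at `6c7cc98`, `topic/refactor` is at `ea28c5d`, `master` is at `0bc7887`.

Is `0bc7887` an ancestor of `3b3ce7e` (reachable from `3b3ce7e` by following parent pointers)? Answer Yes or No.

No

Ancestors of 3b3ce7e: {2ae01b4, 3b3ce7e}.
0bc7887 is not in that set, so it is not an ancestor of 3b3ce7e.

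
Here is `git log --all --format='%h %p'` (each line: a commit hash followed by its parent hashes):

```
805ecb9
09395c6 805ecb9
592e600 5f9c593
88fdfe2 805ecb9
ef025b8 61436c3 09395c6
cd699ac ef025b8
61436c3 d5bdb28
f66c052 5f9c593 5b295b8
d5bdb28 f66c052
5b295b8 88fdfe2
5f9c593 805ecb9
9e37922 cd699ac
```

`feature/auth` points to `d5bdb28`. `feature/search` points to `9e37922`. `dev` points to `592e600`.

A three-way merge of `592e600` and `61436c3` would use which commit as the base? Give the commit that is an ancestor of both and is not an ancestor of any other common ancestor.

5f9c593

Ancestors of 592e600: {592e600, 5f9c593, 805ecb9}.
Ancestors of 61436c3: {5b295b8, 5f9c593, 61436c3, 805ecb9, 88fdfe2, d5bdb28, f66c052}.
Common ancestors: {5f9c593, 805ecb9}.
Among these, 5f9c593 is not an ancestor of any other common ancestor — it is the merge base.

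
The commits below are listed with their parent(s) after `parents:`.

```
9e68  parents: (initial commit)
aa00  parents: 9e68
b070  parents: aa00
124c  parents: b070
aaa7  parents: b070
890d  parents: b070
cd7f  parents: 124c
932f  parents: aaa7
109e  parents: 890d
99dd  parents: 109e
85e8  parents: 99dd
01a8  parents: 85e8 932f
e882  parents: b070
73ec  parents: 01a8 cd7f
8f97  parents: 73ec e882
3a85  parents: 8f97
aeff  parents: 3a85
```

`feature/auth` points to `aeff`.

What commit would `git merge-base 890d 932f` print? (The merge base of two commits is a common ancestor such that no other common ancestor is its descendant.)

b070

Ancestors of 890d: {890d, 9e68, aa00, b070}.
Ancestors of 932f: {932f, 9e68, aa00, aaa7, b070}.
Common ancestors: {9e68, aa00, b070}.
Among these, b070 is not an ancestor of any other common ancestor — it is the merge base.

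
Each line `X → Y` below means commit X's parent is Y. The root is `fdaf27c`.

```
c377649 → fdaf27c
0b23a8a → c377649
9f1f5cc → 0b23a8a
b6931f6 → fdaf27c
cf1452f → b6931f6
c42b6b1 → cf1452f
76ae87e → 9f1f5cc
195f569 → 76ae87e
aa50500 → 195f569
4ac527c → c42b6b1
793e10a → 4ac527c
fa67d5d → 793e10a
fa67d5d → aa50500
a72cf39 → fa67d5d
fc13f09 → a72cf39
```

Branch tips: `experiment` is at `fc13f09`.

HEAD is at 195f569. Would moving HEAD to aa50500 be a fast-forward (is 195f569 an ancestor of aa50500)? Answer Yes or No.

Yes

A fast-forward from 195f569 to aa50500 is possible iff 195f569 is an ancestor of aa50500.
Ancestors of aa50500: {0b23a8a, 195f569, 76ae87e, 9f1f5cc, aa50500, c377649, fdaf27c}.
195f569 is among them, so fast-forward is possible.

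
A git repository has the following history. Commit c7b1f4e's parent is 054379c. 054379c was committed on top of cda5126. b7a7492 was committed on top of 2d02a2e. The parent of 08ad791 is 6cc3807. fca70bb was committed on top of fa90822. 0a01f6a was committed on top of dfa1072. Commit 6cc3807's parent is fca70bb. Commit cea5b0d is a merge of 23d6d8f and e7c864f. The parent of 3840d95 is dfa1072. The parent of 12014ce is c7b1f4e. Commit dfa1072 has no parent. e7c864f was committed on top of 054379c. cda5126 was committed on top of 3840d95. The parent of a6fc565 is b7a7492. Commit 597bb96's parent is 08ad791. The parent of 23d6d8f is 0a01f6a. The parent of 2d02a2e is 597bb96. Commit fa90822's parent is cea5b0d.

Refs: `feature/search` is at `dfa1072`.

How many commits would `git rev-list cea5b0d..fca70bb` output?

2

Reachable from fca70bb: {054379c, 0a01f6a, 23d6d8f, 3840d95, cda5126, cea5b0d, dfa1072, e7c864f, fa90822, fca70bb}.
Reachable from cea5b0d: {054379c, 0a01f6a, 23d6d8f, 3840d95, cda5126, cea5b0d, dfa1072, e7c864f}.
In fca70bb's history but not cea5b0d's: {fa90822, fca70bb} — 2 commits.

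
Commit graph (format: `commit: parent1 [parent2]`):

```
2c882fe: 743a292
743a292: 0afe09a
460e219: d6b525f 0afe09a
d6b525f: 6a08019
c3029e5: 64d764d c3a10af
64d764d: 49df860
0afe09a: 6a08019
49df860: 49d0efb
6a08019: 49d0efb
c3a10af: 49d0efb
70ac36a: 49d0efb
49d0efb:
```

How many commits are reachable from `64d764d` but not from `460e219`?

Reachable from 64d764d: {49d0efb, 49df860, 64d764d}.
Reachable from 460e219: {0afe09a, 460e219, 49d0efb, 6a08019, d6b525f}.
In 64d764d's history but not 460e219's: {49df860, 64d764d} — 2 commits.

2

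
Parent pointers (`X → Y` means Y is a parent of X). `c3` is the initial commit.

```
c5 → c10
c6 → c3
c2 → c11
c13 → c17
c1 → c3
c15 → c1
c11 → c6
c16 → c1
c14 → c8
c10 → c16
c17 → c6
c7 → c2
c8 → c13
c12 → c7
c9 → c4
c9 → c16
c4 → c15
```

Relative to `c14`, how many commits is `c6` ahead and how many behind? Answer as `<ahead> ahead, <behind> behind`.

0 ahead, 4 behind

Reachable from c6: {c3, c6}.
Reachable from c14: {c13, c14, c17, c3, c6, c8}.
Only in c6's history (ahead): {} — 0.
Only in c14's history (behind): {c13, c14, c17, c8} — 4.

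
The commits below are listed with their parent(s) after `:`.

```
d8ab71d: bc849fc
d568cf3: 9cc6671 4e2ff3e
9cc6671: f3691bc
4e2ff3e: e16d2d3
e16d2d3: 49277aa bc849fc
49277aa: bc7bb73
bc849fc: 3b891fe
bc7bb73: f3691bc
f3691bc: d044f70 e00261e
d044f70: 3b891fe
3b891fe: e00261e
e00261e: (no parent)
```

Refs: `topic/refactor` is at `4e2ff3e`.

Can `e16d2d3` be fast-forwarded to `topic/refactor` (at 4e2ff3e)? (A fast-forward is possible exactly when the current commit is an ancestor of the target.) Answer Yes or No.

Yes

A fast-forward from e16d2d3 to 4e2ff3e is possible iff e16d2d3 is an ancestor of 4e2ff3e.
Ancestors of 4e2ff3e: {3b891fe, 49277aa, 4e2ff3e, bc7bb73, bc849fc, d044f70, e00261e, e16d2d3, f3691bc}.
e16d2d3 is among them, so fast-forward is possible.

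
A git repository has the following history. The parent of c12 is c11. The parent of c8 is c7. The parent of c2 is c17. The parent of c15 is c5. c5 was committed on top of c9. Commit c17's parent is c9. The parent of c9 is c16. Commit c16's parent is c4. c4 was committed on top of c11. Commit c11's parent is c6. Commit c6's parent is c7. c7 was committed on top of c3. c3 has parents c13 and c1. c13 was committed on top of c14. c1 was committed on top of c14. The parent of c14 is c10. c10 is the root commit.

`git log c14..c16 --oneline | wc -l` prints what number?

Reachable from c16: {c1, c10, c11, c13, c14, c16, c3, c4, c6, c7}.
Reachable from c14: {c10, c14}.
In c16's history but not c14's: {c1, c11, c13, c16, c3, c4, c6, c7} — 8 commits.

8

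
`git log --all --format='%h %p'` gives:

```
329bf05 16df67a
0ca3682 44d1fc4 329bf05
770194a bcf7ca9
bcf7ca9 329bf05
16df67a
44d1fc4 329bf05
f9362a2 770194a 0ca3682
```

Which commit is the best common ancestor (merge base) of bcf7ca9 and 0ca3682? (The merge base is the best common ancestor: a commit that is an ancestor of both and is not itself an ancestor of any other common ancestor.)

329bf05

Ancestors of bcf7ca9: {16df67a, 329bf05, bcf7ca9}.
Ancestors of 0ca3682: {0ca3682, 16df67a, 329bf05, 44d1fc4}.
Common ancestors: {16df67a, 329bf05}.
Among these, 329bf05 is not an ancestor of any other common ancestor — it is the merge base.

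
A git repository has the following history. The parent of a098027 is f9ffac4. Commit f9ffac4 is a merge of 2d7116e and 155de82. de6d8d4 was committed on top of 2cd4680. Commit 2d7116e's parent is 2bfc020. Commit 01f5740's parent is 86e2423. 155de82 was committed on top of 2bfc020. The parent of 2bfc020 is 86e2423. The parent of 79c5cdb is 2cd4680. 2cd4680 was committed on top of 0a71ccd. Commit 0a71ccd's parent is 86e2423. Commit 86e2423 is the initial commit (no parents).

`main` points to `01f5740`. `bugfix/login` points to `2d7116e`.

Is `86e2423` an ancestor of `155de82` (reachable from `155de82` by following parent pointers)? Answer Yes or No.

Yes

Ancestors of 155de82 (commits reachable by following parents): {155de82, 2bfc020, 86e2423}.
86e2423 is in that set, so it is an ancestor of 155de82.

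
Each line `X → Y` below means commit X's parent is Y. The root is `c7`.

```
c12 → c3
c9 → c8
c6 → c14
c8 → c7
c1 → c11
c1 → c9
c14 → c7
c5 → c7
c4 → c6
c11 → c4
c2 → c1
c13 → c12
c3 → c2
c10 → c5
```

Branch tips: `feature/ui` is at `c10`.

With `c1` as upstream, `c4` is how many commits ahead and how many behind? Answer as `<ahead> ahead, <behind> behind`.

Reachable from c4: {c14, c4, c6, c7}.
Reachable from c1: {c1, c11, c14, c4, c6, c7, c8, c9}.
Only in c4's history (ahead): {} — 0.
Only in c1's history (behind): {c1, c11, c8, c9} — 4.

0 ahead, 4 behind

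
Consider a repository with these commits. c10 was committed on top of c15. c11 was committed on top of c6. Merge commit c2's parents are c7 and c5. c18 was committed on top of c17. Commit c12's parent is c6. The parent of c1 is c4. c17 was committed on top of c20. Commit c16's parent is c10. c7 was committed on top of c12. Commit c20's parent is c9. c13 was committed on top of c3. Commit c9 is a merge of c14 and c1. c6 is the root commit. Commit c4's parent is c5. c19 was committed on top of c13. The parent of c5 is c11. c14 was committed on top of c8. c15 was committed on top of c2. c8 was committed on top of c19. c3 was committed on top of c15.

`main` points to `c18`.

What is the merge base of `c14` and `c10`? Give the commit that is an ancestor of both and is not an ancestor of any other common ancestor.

c15

Ancestors of c14: {c11, c12, c13, c14, c15, c19, c2, c3, c5, c6, c7, c8}.
Ancestors of c10: {c10, c11, c12, c15, c2, c5, c6, c7}.
Common ancestors: {c11, c12, c15, c2, c5, c6, c7}.
Among these, c15 is not an ancestor of any other common ancestor — it is the merge base.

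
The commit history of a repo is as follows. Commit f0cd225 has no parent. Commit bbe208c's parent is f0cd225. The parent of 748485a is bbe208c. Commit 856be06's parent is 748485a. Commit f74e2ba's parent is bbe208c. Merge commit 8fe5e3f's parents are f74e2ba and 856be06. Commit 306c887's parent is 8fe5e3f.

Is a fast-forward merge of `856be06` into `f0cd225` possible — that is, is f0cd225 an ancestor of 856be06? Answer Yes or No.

A fast-forward from f0cd225 to 856be06 is possible iff f0cd225 is an ancestor of 856be06.
Ancestors of 856be06: {748485a, 856be06, bbe208c, f0cd225}.
f0cd225 is among them, so fast-forward is possible.

Yes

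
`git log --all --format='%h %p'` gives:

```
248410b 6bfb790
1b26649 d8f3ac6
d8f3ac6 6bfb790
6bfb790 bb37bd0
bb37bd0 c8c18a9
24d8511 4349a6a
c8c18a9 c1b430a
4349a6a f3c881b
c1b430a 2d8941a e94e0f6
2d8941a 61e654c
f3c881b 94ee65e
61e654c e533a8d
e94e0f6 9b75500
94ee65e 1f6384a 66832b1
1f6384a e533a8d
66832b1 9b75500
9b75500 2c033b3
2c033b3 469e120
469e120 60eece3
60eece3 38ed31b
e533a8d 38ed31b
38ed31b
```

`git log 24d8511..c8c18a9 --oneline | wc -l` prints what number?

Reachable from c8c18a9: {2c033b3, 2d8941a, 38ed31b, 469e120, 60eece3, 61e654c, 9b75500, c1b430a, c8c18a9, e533a8d, e94e0f6}.
Reachable from 24d8511: {1f6384a, 24d8511, 2c033b3, 38ed31b, 4349a6a, 469e120, 60eece3, 66832b1, 94ee65e, 9b75500, e533a8d, f3c881b}.
In c8c18a9's history but not 24d8511's: {2d8941a, 61e654c, c1b430a, c8c18a9, e94e0f6} — 5 commits.

5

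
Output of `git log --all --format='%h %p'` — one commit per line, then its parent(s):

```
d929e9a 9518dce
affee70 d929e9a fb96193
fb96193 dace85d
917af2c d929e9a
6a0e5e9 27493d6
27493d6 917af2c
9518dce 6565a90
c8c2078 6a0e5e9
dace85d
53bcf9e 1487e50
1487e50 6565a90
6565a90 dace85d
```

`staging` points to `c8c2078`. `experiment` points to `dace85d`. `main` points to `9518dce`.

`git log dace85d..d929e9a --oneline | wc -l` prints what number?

Reachable from d929e9a: {6565a90, 9518dce, d929e9a, dace85d}.
Reachable from dace85d: {dace85d}.
In d929e9a's history but not dace85d's: {6565a90, 9518dce, d929e9a} — 3 commits.

3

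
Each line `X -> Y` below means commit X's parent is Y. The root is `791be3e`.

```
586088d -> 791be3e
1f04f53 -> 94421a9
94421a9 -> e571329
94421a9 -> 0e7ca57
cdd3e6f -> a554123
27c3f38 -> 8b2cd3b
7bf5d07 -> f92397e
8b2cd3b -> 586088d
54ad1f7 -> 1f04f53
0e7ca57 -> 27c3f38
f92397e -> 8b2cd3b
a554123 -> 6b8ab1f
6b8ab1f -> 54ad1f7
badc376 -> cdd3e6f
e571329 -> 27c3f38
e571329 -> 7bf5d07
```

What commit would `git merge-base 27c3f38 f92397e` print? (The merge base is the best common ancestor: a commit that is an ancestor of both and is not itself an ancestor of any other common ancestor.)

8b2cd3b

Ancestors of 27c3f38: {27c3f38, 586088d, 791be3e, 8b2cd3b}.
Ancestors of f92397e: {586088d, 791be3e, 8b2cd3b, f92397e}.
Common ancestors: {586088d, 791be3e, 8b2cd3b}.
Among these, 8b2cd3b is not an ancestor of any other common ancestor — it is the merge base.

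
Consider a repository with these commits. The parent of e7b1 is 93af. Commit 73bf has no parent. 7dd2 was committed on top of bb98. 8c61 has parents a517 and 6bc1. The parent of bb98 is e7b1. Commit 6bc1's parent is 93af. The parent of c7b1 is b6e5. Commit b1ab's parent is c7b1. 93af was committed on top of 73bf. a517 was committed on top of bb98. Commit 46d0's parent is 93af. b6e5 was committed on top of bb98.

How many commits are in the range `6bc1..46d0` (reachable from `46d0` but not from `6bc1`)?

1

Reachable from 46d0: {46d0, 73bf, 93af}.
Reachable from 6bc1: {6bc1, 73bf, 93af}.
In 46d0's history but not 6bc1's: {46d0} — 1 commit.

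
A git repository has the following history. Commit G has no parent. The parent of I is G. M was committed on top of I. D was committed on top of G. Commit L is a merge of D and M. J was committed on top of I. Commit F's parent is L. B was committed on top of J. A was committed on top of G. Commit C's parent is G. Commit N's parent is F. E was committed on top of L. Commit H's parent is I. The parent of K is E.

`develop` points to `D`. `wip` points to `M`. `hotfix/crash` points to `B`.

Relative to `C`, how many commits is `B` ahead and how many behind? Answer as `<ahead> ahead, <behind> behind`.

3 ahead, 1 behind

Reachable from B: {B, G, I, J}.
Reachable from C: {C, G}.
Only in B's history (ahead): {B, I, J} — 3.
Only in C's history (behind): {C} — 1.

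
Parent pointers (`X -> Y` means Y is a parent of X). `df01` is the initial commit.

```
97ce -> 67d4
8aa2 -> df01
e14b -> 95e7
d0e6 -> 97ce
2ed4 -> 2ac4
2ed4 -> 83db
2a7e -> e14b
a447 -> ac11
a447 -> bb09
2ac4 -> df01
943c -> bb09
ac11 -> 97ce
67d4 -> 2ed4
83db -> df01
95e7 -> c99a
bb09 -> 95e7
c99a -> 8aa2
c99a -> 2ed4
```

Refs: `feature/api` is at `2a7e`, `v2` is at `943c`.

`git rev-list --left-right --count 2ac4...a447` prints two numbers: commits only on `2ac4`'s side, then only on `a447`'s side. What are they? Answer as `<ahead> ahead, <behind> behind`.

Reachable from 2ac4: {2ac4, df01}.
Reachable from a447: {2ac4, 2ed4, 67d4, 83db, 8aa2, 95e7, 97ce, a447, ac11, bb09, c99a, df01}.
Only in 2ac4's history (ahead): {} — 0.
Only in a447's history (behind): {2ed4, 67d4, 83db, 8aa2, 95e7, 97ce, a447, ac11, bb09, c99a} — 10.

0 ahead, 10 behind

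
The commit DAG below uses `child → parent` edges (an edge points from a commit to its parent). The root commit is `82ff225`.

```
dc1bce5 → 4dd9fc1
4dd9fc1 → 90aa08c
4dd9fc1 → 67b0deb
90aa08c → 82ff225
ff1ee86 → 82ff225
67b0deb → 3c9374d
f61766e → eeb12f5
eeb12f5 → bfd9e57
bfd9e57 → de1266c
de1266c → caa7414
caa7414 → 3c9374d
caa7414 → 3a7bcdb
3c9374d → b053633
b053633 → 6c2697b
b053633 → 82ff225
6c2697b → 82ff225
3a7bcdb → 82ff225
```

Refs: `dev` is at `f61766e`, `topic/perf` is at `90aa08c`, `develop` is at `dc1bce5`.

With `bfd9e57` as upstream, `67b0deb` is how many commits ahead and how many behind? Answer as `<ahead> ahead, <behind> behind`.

Reachable from 67b0deb: {3c9374d, 67b0deb, 6c2697b, 82ff225, b053633}.
Reachable from bfd9e57: {3a7bcdb, 3c9374d, 6c2697b, 82ff225, b053633, bfd9e57, caa7414, de1266c}.
Only in 67b0deb's history (ahead): {67b0deb} — 1.
Only in bfd9e57's history (behind): {3a7bcdb, bfd9e57, caa7414, de1266c} — 4.

1 ahead, 4 behind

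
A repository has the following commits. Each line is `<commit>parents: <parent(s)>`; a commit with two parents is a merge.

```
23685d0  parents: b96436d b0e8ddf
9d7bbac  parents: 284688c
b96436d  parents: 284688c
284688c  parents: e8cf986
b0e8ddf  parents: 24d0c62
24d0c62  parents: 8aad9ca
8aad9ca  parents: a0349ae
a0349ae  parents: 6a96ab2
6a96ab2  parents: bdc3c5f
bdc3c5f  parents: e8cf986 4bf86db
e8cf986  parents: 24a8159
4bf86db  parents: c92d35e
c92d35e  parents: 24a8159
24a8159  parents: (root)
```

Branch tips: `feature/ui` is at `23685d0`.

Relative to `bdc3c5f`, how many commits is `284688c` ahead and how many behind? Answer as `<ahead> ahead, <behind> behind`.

Reachable from 284688c: {24a8159, 284688c, e8cf986}.
Reachable from bdc3c5f: {24a8159, 4bf86db, bdc3c5f, c92d35e, e8cf986}.
Only in 284688c's history (ahead): {284688c} — 1.
Only in bdc3c5f's history (behind): {4bf86db, bdc3c5f, c92d35e} — 3.

1 ahead, 3 behind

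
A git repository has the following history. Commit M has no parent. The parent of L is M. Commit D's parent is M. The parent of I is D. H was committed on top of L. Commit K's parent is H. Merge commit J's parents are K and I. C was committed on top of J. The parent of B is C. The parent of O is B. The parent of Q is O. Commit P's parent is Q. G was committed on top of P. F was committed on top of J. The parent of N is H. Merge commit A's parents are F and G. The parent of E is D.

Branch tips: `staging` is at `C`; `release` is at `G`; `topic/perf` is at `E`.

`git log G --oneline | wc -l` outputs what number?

Walking parent pointers from G: reachable set = {B, C, D, G, H, I, J, K, L, M, O, P, Q}.
That is 13 commits.

13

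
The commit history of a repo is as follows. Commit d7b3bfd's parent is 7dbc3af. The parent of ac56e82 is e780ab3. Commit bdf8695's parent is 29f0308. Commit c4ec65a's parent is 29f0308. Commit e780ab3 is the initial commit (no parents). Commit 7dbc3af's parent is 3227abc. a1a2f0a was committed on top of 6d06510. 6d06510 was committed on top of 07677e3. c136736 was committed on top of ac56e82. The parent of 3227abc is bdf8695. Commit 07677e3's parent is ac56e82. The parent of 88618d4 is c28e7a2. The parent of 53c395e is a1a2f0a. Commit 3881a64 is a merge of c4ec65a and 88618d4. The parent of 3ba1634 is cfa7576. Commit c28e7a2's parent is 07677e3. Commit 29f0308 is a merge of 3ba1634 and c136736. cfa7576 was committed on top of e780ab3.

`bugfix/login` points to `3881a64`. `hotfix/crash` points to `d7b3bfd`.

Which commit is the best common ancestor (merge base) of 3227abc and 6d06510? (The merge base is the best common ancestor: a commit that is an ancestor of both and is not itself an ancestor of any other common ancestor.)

Ancestors of 3227abc: {29f0308, 3227abc, 3ba1634, ac56e82, bdf8695, c136736, cfa7576, e780ab3}.
Ancestors of 6d06510: {07677e3, 6d06510, ac56e82, e780ab3}.
Common ancestors: {ac56e82, e780ab3}.
Among these, ac56e82 is not an ancestor of any other common ancestor — it is the merge base.

ac56e82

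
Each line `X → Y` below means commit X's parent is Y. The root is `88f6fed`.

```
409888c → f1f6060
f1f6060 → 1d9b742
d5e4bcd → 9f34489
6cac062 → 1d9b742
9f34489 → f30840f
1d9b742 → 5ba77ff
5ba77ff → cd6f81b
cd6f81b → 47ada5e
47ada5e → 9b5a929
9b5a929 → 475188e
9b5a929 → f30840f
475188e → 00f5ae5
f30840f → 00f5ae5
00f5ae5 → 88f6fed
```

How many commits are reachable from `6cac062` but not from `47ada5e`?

4

Reachable from 6cac062: {00f5ae5, 1d9b742, 475188e, 47ada5e, 5ba77ff, 6cac062, 88f6fed, 9b5a929, cd6f81b, f30840f}.
Reachable from 47ada5e: {00f5ae5, 475188e, 47ada5e, 88f6fed, 9b5a929, f30840f}.
In 6cac062's history but not 47ada5e's: {1d9b742, 5ba77ff, 6cac062, cd6f81b} — 4 commits.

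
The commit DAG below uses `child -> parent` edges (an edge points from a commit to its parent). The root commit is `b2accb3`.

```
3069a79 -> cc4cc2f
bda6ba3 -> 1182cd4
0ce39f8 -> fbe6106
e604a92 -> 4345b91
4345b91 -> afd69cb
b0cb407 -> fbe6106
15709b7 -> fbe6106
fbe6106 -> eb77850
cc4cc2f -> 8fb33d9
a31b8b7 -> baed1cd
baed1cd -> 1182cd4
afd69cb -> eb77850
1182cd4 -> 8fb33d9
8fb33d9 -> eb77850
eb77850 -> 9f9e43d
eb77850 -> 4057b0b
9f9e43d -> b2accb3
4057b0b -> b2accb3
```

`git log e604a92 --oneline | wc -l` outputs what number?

Walking parent pointers from e604a92: reachable set = {4057b0b, 4345b91, 9f9e43d, afd69cb, b2accb3, e604a92, eb77850}.
That is 7 commits.

7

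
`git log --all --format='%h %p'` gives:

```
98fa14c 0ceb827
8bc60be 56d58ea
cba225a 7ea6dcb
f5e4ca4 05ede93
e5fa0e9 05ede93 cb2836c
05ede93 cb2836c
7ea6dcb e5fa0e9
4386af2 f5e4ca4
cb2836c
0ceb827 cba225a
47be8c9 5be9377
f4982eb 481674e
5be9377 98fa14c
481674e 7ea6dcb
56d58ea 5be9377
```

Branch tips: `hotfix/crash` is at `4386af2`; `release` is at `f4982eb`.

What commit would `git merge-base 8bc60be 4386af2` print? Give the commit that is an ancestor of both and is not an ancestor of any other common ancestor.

05ede93

Ancestors of 8bc60be: {05ede93, 0ceb827, 56d58ea, 5be9377, 7ea6dcb, 8bc60be, 98fa14c, cb2836c, cba225a, e5fa0e9}.
Ancestors of 4386af2: {05ede93, 4386af2, cb2836c, f5e4ca4}.
Common ancestors: {05ede93, cb2836c}.
Among these, 05ede93 is not an ancestor of any other common ancestor — it is the merge base.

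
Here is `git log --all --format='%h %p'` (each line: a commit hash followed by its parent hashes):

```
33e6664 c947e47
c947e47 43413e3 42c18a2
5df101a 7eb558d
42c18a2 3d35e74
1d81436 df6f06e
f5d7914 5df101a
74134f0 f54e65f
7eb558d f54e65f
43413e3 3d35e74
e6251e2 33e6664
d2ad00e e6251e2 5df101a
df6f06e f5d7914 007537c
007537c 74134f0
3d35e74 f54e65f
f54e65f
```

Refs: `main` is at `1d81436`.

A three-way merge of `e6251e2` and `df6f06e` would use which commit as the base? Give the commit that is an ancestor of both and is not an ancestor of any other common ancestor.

Ancestors of e6251e2: {33e6664, 3d35e74, 42c18a2, 43413e3, c947e47, e6251e2, f54e65f}.
Ancestors of df6f06e: {007537c, 5df101a, 74134f0, 7eb558d, df6f06e, f54e65f, f5d7914}.
Common ancestors: {f54e65f}.
The only common ancestor is f54e65f, so it is the merge base.

f54e65f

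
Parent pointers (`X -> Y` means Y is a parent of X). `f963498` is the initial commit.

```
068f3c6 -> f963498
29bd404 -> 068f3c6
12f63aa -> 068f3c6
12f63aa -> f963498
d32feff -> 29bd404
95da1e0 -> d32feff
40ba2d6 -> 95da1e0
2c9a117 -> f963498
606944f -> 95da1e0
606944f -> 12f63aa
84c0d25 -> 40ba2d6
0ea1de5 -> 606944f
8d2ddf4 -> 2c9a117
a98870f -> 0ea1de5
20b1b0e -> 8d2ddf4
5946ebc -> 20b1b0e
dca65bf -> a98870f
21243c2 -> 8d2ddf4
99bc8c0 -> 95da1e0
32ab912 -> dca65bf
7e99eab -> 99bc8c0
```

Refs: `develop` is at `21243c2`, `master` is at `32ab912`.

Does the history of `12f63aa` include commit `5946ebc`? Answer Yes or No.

No

Ancestors of 12f63aa: {068f3c6, 12f63aa, f963498}.
5946ebc is not in that set, so it is not an ancestor of 12f63aa.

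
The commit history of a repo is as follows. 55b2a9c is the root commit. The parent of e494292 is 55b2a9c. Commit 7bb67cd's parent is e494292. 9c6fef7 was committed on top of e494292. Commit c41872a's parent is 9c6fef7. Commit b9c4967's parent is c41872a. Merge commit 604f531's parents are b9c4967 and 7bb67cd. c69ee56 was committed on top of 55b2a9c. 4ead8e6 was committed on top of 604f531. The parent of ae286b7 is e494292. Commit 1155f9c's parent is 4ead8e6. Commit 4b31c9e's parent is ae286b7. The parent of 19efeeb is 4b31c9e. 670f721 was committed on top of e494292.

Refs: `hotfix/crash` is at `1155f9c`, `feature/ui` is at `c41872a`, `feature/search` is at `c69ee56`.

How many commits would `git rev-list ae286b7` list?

3

Walking parent pointers from ae286b7: reachable set = {55b2a9c, ae286b7, e494292}.
That is 3 commits.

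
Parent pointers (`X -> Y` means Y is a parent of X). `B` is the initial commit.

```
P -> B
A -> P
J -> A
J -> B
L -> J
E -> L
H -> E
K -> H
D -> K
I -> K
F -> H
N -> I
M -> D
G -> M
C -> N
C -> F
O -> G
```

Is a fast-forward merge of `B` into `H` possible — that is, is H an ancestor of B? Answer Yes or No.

A fast-forward from H to B is possible iff H is an ancestor of B.
Ancestors of B: {B}.
H is not among them, so fast-forward is not possible.

No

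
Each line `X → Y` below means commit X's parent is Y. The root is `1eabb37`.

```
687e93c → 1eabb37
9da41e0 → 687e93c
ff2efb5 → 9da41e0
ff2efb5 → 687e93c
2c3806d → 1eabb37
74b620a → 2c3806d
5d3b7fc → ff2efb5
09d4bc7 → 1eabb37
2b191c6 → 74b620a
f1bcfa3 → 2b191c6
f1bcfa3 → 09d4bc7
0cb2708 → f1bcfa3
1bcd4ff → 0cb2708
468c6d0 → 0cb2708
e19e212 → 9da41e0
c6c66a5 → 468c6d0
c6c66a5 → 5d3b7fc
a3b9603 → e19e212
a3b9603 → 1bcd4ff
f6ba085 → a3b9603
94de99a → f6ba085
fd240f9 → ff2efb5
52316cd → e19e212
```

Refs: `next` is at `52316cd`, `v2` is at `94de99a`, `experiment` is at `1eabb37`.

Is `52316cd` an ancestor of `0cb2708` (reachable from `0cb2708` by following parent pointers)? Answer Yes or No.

No

Ancestors of 0cb2708: {09d4bc7, 0cb2708, 1eabb37, 2b191c6, 2c3806d, 74b620a, f1bcfa3}.
52316cd is not in that set, so it is not an ancestor of 0cb2708.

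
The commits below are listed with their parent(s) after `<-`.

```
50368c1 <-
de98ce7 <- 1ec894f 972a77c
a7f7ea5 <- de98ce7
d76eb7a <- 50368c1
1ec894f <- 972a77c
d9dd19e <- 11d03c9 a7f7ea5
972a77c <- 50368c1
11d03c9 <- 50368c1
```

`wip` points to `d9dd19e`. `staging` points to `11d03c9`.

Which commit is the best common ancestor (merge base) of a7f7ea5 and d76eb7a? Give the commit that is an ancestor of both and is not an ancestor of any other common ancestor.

Ancestors of a7f7ea5: {1ec894f, 50368c1, 972a77c, a7f7ea5, de98ce7}.
Ancestors of d76eb7a: {50368c1, d76eb7a}.
Common ancestors: {50368c1}.
The only common ancestor is 50368c1, so it is the merge base.

50368c1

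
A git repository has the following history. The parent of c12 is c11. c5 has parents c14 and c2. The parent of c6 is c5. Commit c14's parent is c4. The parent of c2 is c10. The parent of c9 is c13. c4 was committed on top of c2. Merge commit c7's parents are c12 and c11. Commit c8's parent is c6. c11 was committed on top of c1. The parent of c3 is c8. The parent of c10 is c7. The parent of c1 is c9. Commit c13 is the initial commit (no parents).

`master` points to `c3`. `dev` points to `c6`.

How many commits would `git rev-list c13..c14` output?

9

Reachable from c14: {c1, c10, c11, c12, c13, c14, c2, c4, c7, c9}.
Reachable from c13: {c13}.
In c14's history but not c13's: {c1, c10, c11, c12, c14, c2, c4, c7, c9} — 9 commits.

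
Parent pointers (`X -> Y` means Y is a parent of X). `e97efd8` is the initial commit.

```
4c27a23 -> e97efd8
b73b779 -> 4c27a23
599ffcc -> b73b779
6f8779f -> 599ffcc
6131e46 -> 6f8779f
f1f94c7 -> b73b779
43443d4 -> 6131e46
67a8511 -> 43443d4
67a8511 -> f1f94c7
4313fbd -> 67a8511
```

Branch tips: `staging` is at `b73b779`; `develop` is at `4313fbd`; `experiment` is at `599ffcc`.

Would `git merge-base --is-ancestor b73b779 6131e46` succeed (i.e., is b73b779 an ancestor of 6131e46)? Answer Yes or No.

Ancestors of 6131e46 (commits reachable by following parents): {4c27a23, 599ffcc, 6131e46, 6f8779f, b73b779, e97efd8}.
b73b779 is in that set, so it is an ancestor of 6131e46.

Yes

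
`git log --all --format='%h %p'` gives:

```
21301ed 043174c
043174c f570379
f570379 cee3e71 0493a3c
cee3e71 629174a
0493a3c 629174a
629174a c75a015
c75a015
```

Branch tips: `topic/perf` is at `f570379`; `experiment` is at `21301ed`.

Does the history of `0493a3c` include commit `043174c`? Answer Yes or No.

No

Ancestors of 0493a3c: {0493a3c, 629174a, c75a015}.
043174c is not in that set, so it is not an ancestor of 0493a3c.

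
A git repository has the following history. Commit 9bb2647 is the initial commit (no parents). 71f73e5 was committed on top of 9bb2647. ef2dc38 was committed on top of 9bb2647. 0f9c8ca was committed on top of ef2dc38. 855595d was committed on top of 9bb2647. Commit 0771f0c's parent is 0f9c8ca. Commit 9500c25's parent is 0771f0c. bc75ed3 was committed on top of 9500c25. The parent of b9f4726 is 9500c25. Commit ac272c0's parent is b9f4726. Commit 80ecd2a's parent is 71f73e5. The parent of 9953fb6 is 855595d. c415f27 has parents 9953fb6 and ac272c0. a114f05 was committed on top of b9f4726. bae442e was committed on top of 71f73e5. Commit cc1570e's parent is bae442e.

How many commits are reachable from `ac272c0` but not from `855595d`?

6

Reachable from ac272c0: {0771f0c, 0f9c8ca, 9500c25, 9bb2647, ac272c0, b9f4726, ef2dc38}.
Reachable from 855595d: {855595d, 9bb2647}.
In ac272c0's history but not 855595d's: {0771f0c, 0f9c8ca, 9500c25, ac272c0, b9f4726, ef2dc38} — 6 commits.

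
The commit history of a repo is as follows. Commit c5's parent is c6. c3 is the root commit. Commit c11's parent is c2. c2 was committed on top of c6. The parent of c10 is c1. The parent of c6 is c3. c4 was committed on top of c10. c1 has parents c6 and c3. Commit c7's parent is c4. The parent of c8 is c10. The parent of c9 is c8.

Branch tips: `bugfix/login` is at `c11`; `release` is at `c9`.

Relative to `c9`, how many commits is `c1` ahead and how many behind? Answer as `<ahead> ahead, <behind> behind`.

0 ahead, 3 behind

Reachable from c1: {c1, c3, c6}.
Reachable from c9: {c1, c10, c3, c6, c8, c9}.
Only in c1's history (ahead): {} — 0.
Only in c9's history (behind): {c10, c8, c9} — 3.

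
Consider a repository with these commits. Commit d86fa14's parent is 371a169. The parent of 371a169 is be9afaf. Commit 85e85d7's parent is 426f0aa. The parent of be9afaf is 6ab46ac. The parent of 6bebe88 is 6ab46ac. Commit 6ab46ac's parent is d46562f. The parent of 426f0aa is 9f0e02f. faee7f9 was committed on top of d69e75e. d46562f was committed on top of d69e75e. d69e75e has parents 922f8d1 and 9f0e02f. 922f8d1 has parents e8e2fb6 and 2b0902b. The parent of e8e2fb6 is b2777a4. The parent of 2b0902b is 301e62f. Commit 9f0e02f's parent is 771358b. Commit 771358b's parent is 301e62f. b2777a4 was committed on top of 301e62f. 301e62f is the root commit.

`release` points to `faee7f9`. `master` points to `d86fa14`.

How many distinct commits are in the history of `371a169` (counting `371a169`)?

12

Walking parent pointers from 371a169: reachable set = {2b0902b, 301e62f, 371a169, 6ab46ac, 771358b, 922f8d1, 9f0e02f, b2777a4, be9afaf, d46562f, d69e75e, e8e2fb6}.
That is 12 commits.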